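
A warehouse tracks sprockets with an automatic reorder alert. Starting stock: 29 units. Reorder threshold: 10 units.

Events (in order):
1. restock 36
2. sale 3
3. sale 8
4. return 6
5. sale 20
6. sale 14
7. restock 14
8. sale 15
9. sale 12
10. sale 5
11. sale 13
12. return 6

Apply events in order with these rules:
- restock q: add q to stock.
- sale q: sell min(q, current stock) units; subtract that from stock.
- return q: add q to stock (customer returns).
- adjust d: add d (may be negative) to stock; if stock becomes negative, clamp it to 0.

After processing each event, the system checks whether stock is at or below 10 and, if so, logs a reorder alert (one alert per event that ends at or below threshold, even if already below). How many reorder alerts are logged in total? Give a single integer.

Processing events:
Start: stock = 29
  Event 1 (restock 36): 29 + 36 = 65
  Event 2 (sale 3): sell min(3,65)=3. stock: 65 - 3 = 62. total_sold = 3
  Event 3 (sale 8): sell min(8,62)=8. stock: 62 - 8 = 54. total_sold = 11
  Event 4 (return 6): 54 + 6 = 60
  Event 5 (sale 20): sell min(20,60)=20. stock: 60 - 20 = 40. total_sold = 31
  Event 6 (sale 14): sell min(14,40)=14. stock: 40 - 14 = 26. total_sold = 45
  Event 7 (restock 14): 26 + 14 = 40
  Event 8 (sale 15): sell min(15,40)=15. stock: 40 - 15 = 25. total_sold = 60
  Event 9 (sale 12): sell min(12,25)=12. stock: 25 - 12 = 13. total_sold = 72
  Event 10 (sale 5): sell min(5,13)=5. stock: 13 - 5 = 8. total_sold = 77
  Event 11 (sale 13): sell min(13,8)=8. stock: 8 - 8 = 0. total_sold = 85
  Event 12 (return 6): 0 + 6 = 6
Final: stock = 6, total_sold = 85

Checking against threshold 10:
  After event 1: stock=65 > 10
  After event 2: stock=62 > 10
  After event 3: stock=54 > 10
  After event 4: stock=60 > 10
  After event 5: stock=40 > 10
  After event 6: stock=26 > 10
  After event 7: stock=40 > 10
  After event 8: stock=25 > 10
  After event 9: stock=13 > 10
  After event 10: stock=8 <= 10 -> ALERT
  After event 11: stock=0 <= 10 -> ALERT
  After event 12: stock=6 <= 10 -> ALERT
Alert events: [10, 11, 12]. Count = 3

Answer: 3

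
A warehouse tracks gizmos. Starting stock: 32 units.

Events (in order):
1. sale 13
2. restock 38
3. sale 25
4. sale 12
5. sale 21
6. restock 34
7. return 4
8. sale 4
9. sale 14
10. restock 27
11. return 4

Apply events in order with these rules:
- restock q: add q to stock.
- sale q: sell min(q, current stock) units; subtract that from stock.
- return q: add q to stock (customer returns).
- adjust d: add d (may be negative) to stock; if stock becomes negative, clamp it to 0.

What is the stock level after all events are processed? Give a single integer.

Processing events:
Start: stock = 32
  Event 1 (sale 13): sell min(13,32)=13. stock: 32 - 13 = 19. total_sold = 13
  Event 2 (restock 38): 19 + 38 = 57
  Event 3 (sale 25): sell min(25,57)=25. stock: 57 - 25 = 32. total_sold = 38
  Event 4 (sale 12): sell min(12,32)=12. stock: 32 - 12 = 20. total_sold = 50
  Event 5 (sale 21): sell min(21,20)=20. stock: 20 - 20 = 0. total_sold = 70
  Event 6 (restock 34): 0 + 34 = 34
  Event 7 (return 4): 34 + 4 = 38
  Event 8 (sale 4): sell min(4,38)=4. stock: 38 - 4 = 34. total_sold = 74
  Event 9 (sale 14): sell min(14,34)=14. stock: 34 - 14 = 20. total_sold = 88
  Event 10 (restock 27): 20 + 27 = 47
  Event 11 (return 4): 47 + 4 = 51
Final: stock = 51, total_sold = 88

Answer: 51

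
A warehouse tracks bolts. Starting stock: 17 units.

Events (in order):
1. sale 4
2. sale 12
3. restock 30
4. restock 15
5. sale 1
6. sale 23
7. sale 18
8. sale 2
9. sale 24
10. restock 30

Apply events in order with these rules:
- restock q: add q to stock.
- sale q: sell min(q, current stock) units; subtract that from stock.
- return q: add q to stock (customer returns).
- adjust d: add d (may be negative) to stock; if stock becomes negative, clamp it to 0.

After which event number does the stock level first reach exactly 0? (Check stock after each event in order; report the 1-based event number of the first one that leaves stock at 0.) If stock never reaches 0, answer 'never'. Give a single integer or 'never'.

Answer: 9

Derivation:
Processing events:
Start: stock = 17
  Event 1 (sale 4): sell min(4,17)=4. stock: 17 - 4 = 13. total_sold = 4
  Event 2 (sale 12): sell min(12,13)=12. stock: 13 - 12 = 1. total_sold = 16
  Event 3 (restock 30): 1 + 30 = 31
  Event 4 (restock 15): 31 + 15 = 46
  Event 5 (sale 1): sell min(1,46)=1. stock: 46 - 1 = 45. total_sold = 17
  Event 6 (sale 23): sell min(23,45)=23. stock: 45 - 23 = 22. total_sold = 40
  Event 7 (sale 18): sell min(18,22)=18. stock: 22 - 18 = 4. total_sold = 58
  Event 8 (sale 2): sell min(2,4)=2. stock: 4 - 2 = 2. total_sold = 60
  Event 9 (sale 24): sell min(24,2)=2. stock: 2 - 2 = 0. total_sold = 62
  Event 10 (restock 30): 0 + 30 = 30
Final: stock = 30, total_sold = 62

First zero at event 9.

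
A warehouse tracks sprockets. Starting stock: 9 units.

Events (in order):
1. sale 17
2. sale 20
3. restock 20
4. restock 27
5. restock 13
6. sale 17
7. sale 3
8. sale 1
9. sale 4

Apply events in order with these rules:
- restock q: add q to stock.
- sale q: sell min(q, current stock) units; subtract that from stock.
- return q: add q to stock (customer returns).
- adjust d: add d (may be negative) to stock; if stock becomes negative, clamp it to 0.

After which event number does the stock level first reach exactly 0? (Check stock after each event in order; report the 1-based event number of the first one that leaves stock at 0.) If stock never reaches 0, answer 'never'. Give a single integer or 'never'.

Processing events:
Start: stock = 9
  Event 1 (sale 17): sell min(17,9)=9. stock: 9 - 9 = 0. total_sold = 9
  Event 2 (sale 20): sell min(20,0)=0. stock: 0 - 0 = 0. total_sold = 9
  Event 3 (restock 20): 0 + 20 = 20
  Event 4 (restock 27): 20 + 27 = 47
  Event 5 (restock 13): 47 + 13 = 60
  Event 6 (sale 17): sell min(17,60)=17. stock: 60 - 17 = 43. total_sold = 26
  Event 7 (sale 3): sell min(3,43)=3. stock: 43 - 3 = 40. total_sold = 29
  Event 8 (sale 1): sell min(1,40)=1. stock: 40 - 1 = 39. total_sold = 30
  Event 9 (sale 4): sell min(4,39)=4. stock: 39 - 4 = 35. total_sold = 34
Final: stock = 35, total_sold = 34

First zero at event 1.

Answer: 1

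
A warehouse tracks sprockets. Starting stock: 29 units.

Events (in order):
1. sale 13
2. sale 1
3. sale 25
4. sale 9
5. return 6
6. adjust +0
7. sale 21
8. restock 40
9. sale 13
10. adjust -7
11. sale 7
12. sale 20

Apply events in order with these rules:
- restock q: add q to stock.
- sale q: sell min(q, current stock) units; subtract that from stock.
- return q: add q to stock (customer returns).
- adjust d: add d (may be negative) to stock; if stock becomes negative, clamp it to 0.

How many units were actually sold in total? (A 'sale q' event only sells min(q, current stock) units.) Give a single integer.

Answer: 68

Derivation:
Processing events:
Start: stock = 29
  Event 1 (sale 13): sell min(13,29)=13. stock: 29 - 13 = 16. total_sold = 13
  Event 2 (sale 1): sell min(1,16)=1. stock: 16 - 1 = 15. total_sold = 14
  Event 3 (sale 25): sell min(25,15)=15. stock: 15 - 15 = 0. total_sold = 29
  Event 4 (sale 9): sell min(9,0)=0. stock: 0 - 0 = 0. total_sold = 29
  Event 5 (return 6): 0 + 6 = 6
  Event 6 (adjust +0): 6 + 0 = 6
  Event 7 (sale 21): sell min(21,6)=6. stock: 6 - 6 = 0. total_sold = 35
  Event 8 (restock 40): 0 + 40 = 40
  Event 9 (sale 13): sell min(13,40)=13. stock: 40 - 13 = 27. total_sold = 48
  Event 10 (adjust -7): 27 + -7 = 20
  Event 11 (sale 7): sell min(7,20)=7. stock: 20 - 7 = 13. total_sold = 55
  Event 12 (sale 20): sell min(20,13)=13. stock: 13 - 13 = 0. total_sold = 68
Final: stock = 0, total_sold = 68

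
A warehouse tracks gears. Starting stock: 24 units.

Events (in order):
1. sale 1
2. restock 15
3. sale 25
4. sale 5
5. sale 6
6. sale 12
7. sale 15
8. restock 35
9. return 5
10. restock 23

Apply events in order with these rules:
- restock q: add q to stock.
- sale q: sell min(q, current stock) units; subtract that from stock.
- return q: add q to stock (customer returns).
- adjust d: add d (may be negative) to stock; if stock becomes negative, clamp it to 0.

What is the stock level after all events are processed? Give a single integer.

Processing events:
Start: stock = 24
  Event 1 (sale 1): sell min(1,24)=1. stock: 24 - 1 = 23. total_sold = 1
  Event 2 (restock 15): 23 + 15 = 38
  Event 3 (sale 25): sell min(25,38)=25. stock: 38 - 25 = 13. total_sold = 26
  Event 4 (sale 5): sell min(5,13)=5. stock: 13 - 5 = 8. total_sold = 31
  Event 5 (sale 6): sell min(6,8)=6. stock: 8 - 6 = 2. total_sold = 37
  Event 6 (sale 12): sell min(12,2)=2. stock: 2 - 2 = 0. total_sold = 39
  Event 7 (sale 15): sell min(15,0)=0. stock: 0 - 0 = 0. total_sold = 39
  Event 8 (restock 35): 0 + 35 = 35
  Event 9 (return 5): 35 + 5 = 40
  Event 10 (restock 23): 40 + 23 = 63
Final: stock = 63, total_sold = 39

Answer: 63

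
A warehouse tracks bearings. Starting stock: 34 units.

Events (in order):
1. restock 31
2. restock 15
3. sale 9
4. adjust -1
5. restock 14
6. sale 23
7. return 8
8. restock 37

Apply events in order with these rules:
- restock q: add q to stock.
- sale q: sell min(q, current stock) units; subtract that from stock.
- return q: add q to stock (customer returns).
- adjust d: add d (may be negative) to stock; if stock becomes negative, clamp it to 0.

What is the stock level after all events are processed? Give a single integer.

Processing events:
Start: stock = 34
  Event 1 (restock 31): 34 + 31 = 65
  Event 2 (restock 15): 65 + 15 = 80
  Event 3 (sale 9): sell min(9,80)=9. stock: 80 - 9 = 71. total_sold = 9
  Event 4 (adjust -1): 71 + -1 = 70
  Event 5 (restock 14): 70 + 14 = 84
  Event 6 (sale 23): sell min(23,84)=23. stock: 84 - 23 = 61. total_sold = 32
  Event 7 (return 8): 61 + 8 = 69
  Event 8 (restock 37): 69 + 37 = 106
Final: stock = 106, total_sold = 32

Answer: 106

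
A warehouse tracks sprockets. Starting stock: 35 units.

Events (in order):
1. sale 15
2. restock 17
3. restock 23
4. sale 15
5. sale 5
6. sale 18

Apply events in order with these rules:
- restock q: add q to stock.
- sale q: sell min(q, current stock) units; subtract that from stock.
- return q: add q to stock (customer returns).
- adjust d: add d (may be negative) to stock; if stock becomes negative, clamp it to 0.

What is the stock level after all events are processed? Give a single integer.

Processing events:
Start: stock = 35
  Event 1 (sale 15): sell min(15,35)=15. stock: 35 - 15 = 20. total_sold = 15
  Event 2 (restock 17): 20 + 17 = 37
  Event 3 (restock 23): 37 + 23 = 60
  Event 4 (sale 15): sell min(15,60)=15. stock: 60 - 15 = 45. total_sold = 30
  Event 5 (sale 5): sell min(5,45)=5. stock: 45 - 5 = 40. total_sold = 35
  Event 6 (sale 18): sell min(18,40)=18. stock: 40 - 18 = 22. total_sold = 53
Final: stock = 22, total_sold = 53

Answer: 22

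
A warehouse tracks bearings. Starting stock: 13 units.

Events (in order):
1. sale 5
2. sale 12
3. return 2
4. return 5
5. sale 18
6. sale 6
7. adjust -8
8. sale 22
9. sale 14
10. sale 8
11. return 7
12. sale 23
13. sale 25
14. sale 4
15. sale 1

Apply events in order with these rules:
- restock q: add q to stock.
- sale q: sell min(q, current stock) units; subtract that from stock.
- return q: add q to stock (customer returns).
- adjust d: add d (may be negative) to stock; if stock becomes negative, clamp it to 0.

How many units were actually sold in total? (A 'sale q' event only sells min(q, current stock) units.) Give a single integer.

Processing events:
Start: stock = 13
  Event 1 (sale 5): sell min(5,13)=5. stock: 13 - 5 = 8. total_sold = 5
  Event 2 (sale 12): sell min(12,8)=8. stock: 8 - 8 = 0. total_sold = 13
  Event 3 (return 2): 0 + 2 = 2
  Event 4 (return 5): 2 + 5 = 7
  Event 5 (sale 18): sell min(18,7)=7. stock: 7 - 7 = 0. total_sold = 20
  Event 6 (sale 6): sell min(6,0)=0. stock: 0 - 0 = 0. total_sold = 20
  Event 7 (adjust -8): 0 + -8 = 0 (clamped to 0)
  Event 8 (sale 22): sell min(22,0)=0. stock: 0 - 0 = 0. total_sold = 20
  Event 9 (sale 14): sell min(14,0)=0. stock: 0 - 0 = 0. total_sold = 20
  Event 10 (sale 8): sell min(8,0)=0. stock: 0 - 0 = 0. total_sold = 20
  Event 11 (return 7): 0 + 7 = 7
  Event 12 (sale 23): sell min(23,7)=7. stock: 7 - 7 = 0. total_sold = 27
  Event 13 (sale 25): sell min(25,0)=0. stock: 0 - 0 = 0. total_sold = 27
  Event 14 (sale 4): sell min(4,0)=0. stock: 0 - 0 = 0. total_sold = 27
  Event 15 (sale 1): sell min(1,0)=0. stock: 0 - 0 = 0. total_sold = 27
Final: stock = 0, total_sold = 27

Answer: 27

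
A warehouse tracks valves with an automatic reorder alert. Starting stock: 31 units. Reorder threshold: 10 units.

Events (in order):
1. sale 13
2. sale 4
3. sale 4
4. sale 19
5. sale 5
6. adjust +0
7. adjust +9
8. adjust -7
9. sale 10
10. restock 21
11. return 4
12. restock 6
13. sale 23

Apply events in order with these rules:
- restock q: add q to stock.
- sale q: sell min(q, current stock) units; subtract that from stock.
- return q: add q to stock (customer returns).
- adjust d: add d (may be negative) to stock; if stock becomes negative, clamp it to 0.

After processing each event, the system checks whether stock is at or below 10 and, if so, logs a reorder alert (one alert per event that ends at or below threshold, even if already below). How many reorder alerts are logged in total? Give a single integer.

Answer: 8

Derivation:
Processing events:
Start: stock = 31
  Event 1 (sale 13): sell min(13,31)=13. stock: 31 - 13 = 18. total_sold = 13
  Event 2 (sale 4): sell min(4,18)=4. stock: 18 - 4 = 14. total_sold = 17
  Event 3 (sale 4): sell min(4,14)=4. stock: 14 - 4 = 10. total_sold = 21
  Event 4 (sale 19): sell min(19,10)=10. stock: 10 - 10 = 0. total_sold = 31
  Event 5 (sale 5): sell min(5,0)=0. stock: 0 - 0 = 0. total_sold = 31
  Event 6 (adjust +0): 0 + 0 = 0
  Event 7 (adjust +9): 0 + 9 = 9
  Event 8 (adjust -7): 9 + -7 = 2
  Event 9 (sale 10): sell min(10,2)=2. stock: 2 - 2 = 0. total_sold = 33
  Event 10 (restock 21): 0 + 21 = 21
  Event 11 (return 4): 21 + 4 = 25
  Event 12 (restock 6): 25 + 6 = 31
  Event 13 (sale 23): sell min(23,31)=23. stock: 31 - 23 = 8. total_sold = 56
Final: stock = 8, total_sold = 56

Checking against threshold 10:
  After event 1: stock=18 > 10
  After event 2: stock=14 > 10
  After event 3: stock=10 <= 10 -> ALERT
  After event 4: stock=0 <= 10 -> ALERT
  After event 5: stock=0 <= 10 -> ALERT
  After event 6: stock=0 <= 10 -> ALERT
  After event 7: stock=9 <= 10 -> ALERT
  After event 8: stock=2 <= 10 -> ALERT
  After event 9: stock=0 <= 10 -> ALERT
  After event 10: stock=21 > 10
  After event 11: stock=25 > 10
  After event 12: stock=31 > 10
  After event 13: stock=8 <= 10 -> ALERT
Alert events: [3, 4, 5, 6, 7, 8, 9, 13]. Count = 8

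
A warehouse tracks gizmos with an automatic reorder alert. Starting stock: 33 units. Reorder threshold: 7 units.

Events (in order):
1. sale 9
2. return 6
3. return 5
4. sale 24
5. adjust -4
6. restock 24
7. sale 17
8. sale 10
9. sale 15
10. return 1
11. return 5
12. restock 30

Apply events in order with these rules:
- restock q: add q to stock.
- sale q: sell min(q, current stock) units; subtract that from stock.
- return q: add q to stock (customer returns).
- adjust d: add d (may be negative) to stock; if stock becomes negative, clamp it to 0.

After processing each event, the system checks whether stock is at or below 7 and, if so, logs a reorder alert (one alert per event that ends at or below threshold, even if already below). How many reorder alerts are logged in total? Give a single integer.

Answer: 5

Derivation:
Processing events:
Start: stock = 33
  Event 1 (sale 9): sell min(9,33)=9. stock: 33 - 9 = 24. total_sold = 9
  Event 2 (return 6): 24 + 6 = 30
  Event 3 (return 5): 30 + 5 = 35
  Event 4 (sale 24): sell min(24,35)=24. stock: 35 - 24 = 11. total_sold = 33
  Event 5 (adjust -4): 11 + -4 = 7
  Event 6 (restock 24): 7 + 24 = 31
  Event 7 (sale 17): sell min(17,31)=17. stock: 31 - 17 = 14. total_sold = 50
  Event 8 (sale 10): sell min(10,14)=10. stock: 14 - 10 = 4. total_sold = 60
  Event 9 (sale 15): sell min(15,4)=4. stock: 4 - 4 = 0. total_sold = 64
  Event 10 (return 1): 0 + 1 = 1
  Event 11 (return 5): 1 + 5 = 6
  Event 12 (restock 30): 6 + 30 = 36
Final: stock = 36, total_sold = 64

Checking against threshold 7:
  After event 1: stock=24 > 7
  After event 2: stock=30 > 7
  After event 3: stock=35 > 7
  After event 4: stock=11 > 7
  After event 5: stock=7 <= 7 -> ALERT
  After event 6: stock=31 > 7
  After event 7: stock=14 > 7
  After event 8: stock=4 <= 7 -> ALERT
  After event 9: stock=0 <= 7 -> ALERT
  After event 10: stock=1 <= 7 -> ALERT
  After event 11: stock=6 <= 7 -> ALERT
  After event 12: stock=36 > 7
Alert events: [5, 8, 9, 10, 11]. Count = 5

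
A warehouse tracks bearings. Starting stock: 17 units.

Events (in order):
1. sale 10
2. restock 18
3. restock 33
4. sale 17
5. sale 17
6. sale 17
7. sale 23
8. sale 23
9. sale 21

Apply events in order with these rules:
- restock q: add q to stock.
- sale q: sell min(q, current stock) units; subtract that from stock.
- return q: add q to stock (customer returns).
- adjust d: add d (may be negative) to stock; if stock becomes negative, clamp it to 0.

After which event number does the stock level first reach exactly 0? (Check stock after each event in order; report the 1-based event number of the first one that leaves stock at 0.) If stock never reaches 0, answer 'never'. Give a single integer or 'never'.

Answer: 7

Derivation:
Processing events:
Start: stock = 17
  Event 1 (sale 10): sell min(10,17)=10. stock: 17 - 10 = 7. total_sold = 10
  Event 2 (restock 18): 7 + 18 = 25
  Event 3 (restock 33): 25 + 33 = 58
  Event 4 (sale 17): sell min(17,58)=17. stock: 58 - 17 = 41. total_sold = 27
  Event 5 (sale 17): sell min(17,41)=17. stock: 41 - 17 = 24. total_sold = 44
  Event 6 (sale 17): sell min(17,24)=17. stock: 24 - 17 = 7. total_sold = 61
  Event 7 (sale 23): sell min(23,7)=7. stock: 7 - 7 = 0. total_sold = 68
  Event 8 (sale 23): sell min(23,0)=0. stock: 0 - 0 = 0. total_sold = 68
  Event 9 (sale 21): sell min(21,0)=0. stock: 0 - 0 = 0. total_sold = 68
Final: stock = 0, total_sold = 68

First zero at event 7.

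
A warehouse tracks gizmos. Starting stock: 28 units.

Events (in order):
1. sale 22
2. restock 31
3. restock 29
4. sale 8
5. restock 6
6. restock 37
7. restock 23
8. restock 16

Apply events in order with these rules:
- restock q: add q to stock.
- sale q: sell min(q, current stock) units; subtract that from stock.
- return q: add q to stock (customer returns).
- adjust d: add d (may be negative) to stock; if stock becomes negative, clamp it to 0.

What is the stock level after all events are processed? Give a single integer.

Processing events:
Start: stock = 28
  Event 1 (sale 22): sell min(22,28)=22. stock: 28 - 22 = 6. total_sold = 22
  Event 2 (restock 31): 6 + 31 = 37
  Event 3 (restock 29): 37 + 29 = 66
  Event 4 (sale 8): sell min(8,66)=8. stock: 66 - 8 = 58. total_sold = 30
  Event 5 (restock 6): 58 + 6 = 64
  Event 6 (restock 37): 64 + 37 = 101
  Event 7 (restock 23): 101 + 23 = 124
  Event 8 (restock 16): 124 + 16 = 140
Final: stock = 140, total_sold = 30

Answer: 140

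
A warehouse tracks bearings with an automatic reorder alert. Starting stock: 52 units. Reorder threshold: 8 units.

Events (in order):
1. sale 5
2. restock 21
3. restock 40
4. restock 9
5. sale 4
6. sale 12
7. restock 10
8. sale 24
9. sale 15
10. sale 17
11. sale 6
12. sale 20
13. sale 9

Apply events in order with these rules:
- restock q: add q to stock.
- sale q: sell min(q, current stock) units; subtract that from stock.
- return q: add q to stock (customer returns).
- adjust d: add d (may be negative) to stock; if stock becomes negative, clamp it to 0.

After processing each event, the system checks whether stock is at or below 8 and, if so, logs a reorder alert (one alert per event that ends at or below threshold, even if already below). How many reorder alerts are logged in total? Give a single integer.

Processing events:
Start: stock = 52
  Event 1 (sale 5): sell min(5,52)=5. stock: 52 - 5 = 47. total_sold = 5
  Event 2 (restock 21): 47 + 21 = 68
  Event 3 (restock 40): 68 + 40 = 108
  Event 4 (restock 9): 108 + 9 = 117
  Event 5 (sale 4): sell min(4,117)=4. stock: 117 - 4 = 113. total_sold = 9
  Event 6 (sale 12): sell min(12,113)=12. stock: 113 - 12 = 101. total_sold = 21
  Event 7 (restock 10): 101 + 10 = 111
  Event 8 (sale 24): sell min(24,111)=24. stock: 111 - 24 = 87. total_sold = 45
  Event 9 (sale 15): sell min(15,87)=15. stock: 87 - 15 = 72. total_sold = 60
  Event 10 (sale 17): sell min(17,72)=17. stock: 72 - 17 = 55. total_sold = 77
  Event 11 (sale 6): sell min(6,55)=6. stock: 55 - 6 = 49. total_sold = 83
  Event 12 (sale 20): sell min(20,49)=20. stock: 49 - 20 = 29. total_sold = 103
  Event 13 (sale 9): sell min(9,29)=9. stock: 29 - 9 = 20. total_sold = 112
Final: stock = 20, total_sold = 112

Checking against threshold 8:
  After event 1: stock=47 > 8
  After event 2: stock=68 > 8
  After event 3: stock=108 > 8
  After event 4: stock=117 > 8
  After event 5: stock=113 > 8
  After event 6: stock=101 > 8
  After event 7: stock=111 > 8
  After event 8: stock=87 > 8
  After event 9: stock=72 > 8
  After event 10: stock=55 > 8
  After event 11: stock=49 > 8
  After event 12: stock=29 > 8
  After event 13: stock=20 > 8
Alert events: []. Count = 0

Answer: 0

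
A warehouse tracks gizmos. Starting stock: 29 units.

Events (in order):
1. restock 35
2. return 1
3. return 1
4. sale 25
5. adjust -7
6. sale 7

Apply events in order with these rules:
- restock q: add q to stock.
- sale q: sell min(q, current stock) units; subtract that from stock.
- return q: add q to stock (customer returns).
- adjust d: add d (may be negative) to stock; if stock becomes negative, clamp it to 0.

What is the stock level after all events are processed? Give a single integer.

Answer: 27

Derivation:
Processing events:
Start: stock = 29
  Event 1 (restock 35): 29 + 35 = 64
  Event 2 (return 1): 64 + 1 = 65
  Event 3 (return 1): 65 + 1 = 66
  Event 4 (sale 25): sell min(25,66)=25. stock: 66 - 25 = 41. total_sold = 25
  Event 5 (adjust -7): 41 + -7 = 34
  Event 6 (sale 7): sell min(7,34)=7. stock: 34 - 7 = 27. total_sold = 32
Final: stock = 27, total_sold = 32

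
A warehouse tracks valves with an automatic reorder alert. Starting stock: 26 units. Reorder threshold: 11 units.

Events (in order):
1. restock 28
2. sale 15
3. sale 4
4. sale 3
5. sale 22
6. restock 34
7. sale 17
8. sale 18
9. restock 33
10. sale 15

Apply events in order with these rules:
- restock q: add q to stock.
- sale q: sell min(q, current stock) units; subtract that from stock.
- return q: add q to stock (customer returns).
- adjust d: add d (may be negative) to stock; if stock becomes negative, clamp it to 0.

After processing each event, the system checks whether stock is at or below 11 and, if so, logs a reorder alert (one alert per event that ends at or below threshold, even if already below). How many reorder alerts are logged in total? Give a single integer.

Answer: 2

Derivation:
Processing events:
Start: stock = 26
  Event 1 (restock 28): 26 + 28 = 54
  Event 2 (sale 15): sell min(15,54)=15. stock: 54 - 15 = 39. total_sold = 15
  Event 3 (sale 4): sell min(4,39)=4. stock: 39 - 4 = 35. total_sold = 19
  Event 4 (sale 3): sell min(3,35)=3. stock: 35 - 3 = 32. total_sold = 22
  Event 5 (sale 22): sell min(22,32)=22. stock: 32 - 22 = 10. total_sold = 44
  Event 6 (restock 34): 10 + 34 = 44
  Event 7 (sale 17): sell min(17,44)=17. stock: 44 - 17 = 27. total_sold = 61
  Event 8 (sale 18): sell min(18,27)=18. stock: 27 - 18 = 9. total_sold = 79
  Event 9 (restock 33): 9 + 33 = 42
  Event 10 (sale 15): sell min(15,42)=15. stock: 42 - 15 = 27. total_sold = 94
Final: stock = 27, total_sold = 94

Checking against threshold 11:
  After event 1: stock=54 > 11
  After event 2: stock=39 > 11
  After event 3: stock=35 > 11
  After event 4: stock=32 > 11
  After event 5: stock=10 <= 11 -> ALERT
  After event 6: stock=44 > 11
  After event 7: stock=27 > 11
  After event 8: stock=9 <= 11 -> ALERT
  After event 9: stock=42 > 11
  After event 10: stock=27 > 11
Alert events: [5, 8]. Count = 2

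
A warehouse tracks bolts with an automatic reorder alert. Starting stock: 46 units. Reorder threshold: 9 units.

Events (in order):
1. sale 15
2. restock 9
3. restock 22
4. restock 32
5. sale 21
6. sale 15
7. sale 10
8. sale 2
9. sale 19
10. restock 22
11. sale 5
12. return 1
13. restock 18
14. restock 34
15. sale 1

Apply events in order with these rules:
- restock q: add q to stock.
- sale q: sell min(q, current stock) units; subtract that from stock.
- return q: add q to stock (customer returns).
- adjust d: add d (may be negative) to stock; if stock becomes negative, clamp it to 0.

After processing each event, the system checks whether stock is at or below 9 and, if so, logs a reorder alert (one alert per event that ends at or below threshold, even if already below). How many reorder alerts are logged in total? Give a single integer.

Answer: 0

Derivation:
Processing events:
Start: stock = 46
  Event 1 (sale 15): sell min(15,46)=15. stock: 46 - 15 = 31. total_sold = 15
  Event 2 (restock 9): 31 + 9 = 40
  Event 3 (restock 22): 40 + 22 = 62
  Event 4 (restock 32): 62 + 32 = 94
  Event 5 (sale 21): sell min(21,94)=21. stock: 94 - 21 = 73. total_sold = 36
  Event 6 (sale 15): sell min(15,73)=15. stock: 73 - 15 = 58. total_sold = 51
  Event 7 (sale 10): sell min(10,58)=10. stock: 58 - 10 = 48. total_sold = 61
  Event 8 (sale 2): sell min(2,48)=2. stock: 48 - 2 = 46. total_sold = 63
  Event 9 (sale 19): sell min(19,46)=19. stock: 46 - 19 = 27. total_sold = 82
  Event 10 (restock 22): 27 + 22 = 49
  Event 11 (sale 5): sell min(5,49)=5. stock: 49 - 5 = 44. total_sold = 87
  Event 12 (return 1): 44 + 1 = 45
  Event 13 (restock 18): 45 + 18 = 63
  Event 14 (restock 34): 63 + 34 = 97
  Event 15 (sale 1): sell min(1,97)=1. stock: 97 - 1 = 96. total_sold = 88
Final: stock = 96, total_sold = 88

Checking against threshold 9:
  After event 1: stock=31 > 9
  After event 2: stock=40 > 9
  After event 3: stock=62 > 9
  After event 4: stock=94 > 9
  After event 5: stock=73 > 9
  After event 6: stock=58 > 9
  After event 7: stock=48 > 9
  After event 8: stock=46 > 9
  After event 9: stock=27 > 9
  After event 10: stock=49 > 9
  After event 11: stock=44 > 9
  After event 12: stock=45 > 9
  After event 13: stock=63 > 9
  After event 14: stock=97 > 9
  After event 15: stock=96 > 9
Alert events: []. Count = 0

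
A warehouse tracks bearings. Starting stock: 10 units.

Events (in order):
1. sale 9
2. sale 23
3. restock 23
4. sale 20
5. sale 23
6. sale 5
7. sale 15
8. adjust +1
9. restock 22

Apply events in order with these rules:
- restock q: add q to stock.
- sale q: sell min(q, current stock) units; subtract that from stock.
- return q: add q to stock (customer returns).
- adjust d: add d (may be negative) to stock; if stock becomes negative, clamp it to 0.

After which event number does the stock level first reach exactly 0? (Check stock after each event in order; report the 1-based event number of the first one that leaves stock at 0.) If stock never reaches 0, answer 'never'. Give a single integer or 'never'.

Processing events:
Start: stock = 10
  Event 1 (sale 9): sell min(9,10)=9. stock: 10 - 9 = 1. total_sold = 9
  Event 2 (sale 23): sell min(23,1)=1. stock: 1 - 1 = 0. total_sold = 10
  Event 3 (restock 23): 0 + 23 = 23
  Event 4 (sale 20): sell min(20,23)=20. stock: 23 - 20 = 3. total_sold = 30
  Event 5 (sale 23): sell min(23,3)=3. stock: 3 - 3 = 0. total_sold = 33
  Event 6 (sale 5): sell min(5,0)=0. stock: 0 - 0 = 0. total_sold = 33
  Event 7 (sale 15): sell min(15,0)=0. stock: 0 - 0 = 0. total_sold = 33
  Event 8 (adjust +1): 0 + 1 = 1
  Event 9 (restock 22): 1 + 22 = 23
Final: stock = 23, total_sold = 33

First zero at event 2.

Answer: 2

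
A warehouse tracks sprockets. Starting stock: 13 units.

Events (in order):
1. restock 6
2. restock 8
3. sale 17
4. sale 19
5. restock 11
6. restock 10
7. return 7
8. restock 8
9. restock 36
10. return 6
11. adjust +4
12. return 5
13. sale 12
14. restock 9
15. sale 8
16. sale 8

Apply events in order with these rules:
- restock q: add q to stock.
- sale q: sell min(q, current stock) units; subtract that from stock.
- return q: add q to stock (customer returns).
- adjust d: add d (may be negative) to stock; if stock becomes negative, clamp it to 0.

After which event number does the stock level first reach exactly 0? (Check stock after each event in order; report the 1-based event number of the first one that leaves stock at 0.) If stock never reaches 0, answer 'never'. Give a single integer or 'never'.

Answer: 4

Derivation:
Processing events:
Start: stock = 13
  Event 1 (restock 6): 13 + 6 = 19
  Event 2 (restock 8): 19 + 8 = 27
  Event 3 (sale 17): sell min(17,27)=17. stock: 27 - 17 = 10. total_sold = 17
  Event 4 (sale 19): sell min(19,10)=10. stock: 10 - 10 = 0. total_sold = 27
  Event 5 (restock 11): 0 + 11 = 11
  Event 6 (restock 10): 11 + 10 = 21
  Event 7 (return 7): 21 + 7 = 28
  Event 8 (restock 8): 28 + 8 = 36
  Event 9 (restock 36): 36 + 36 = 72
  Event 10 (return 6): 72 + 6 = 78
  Event 11 (adjust +4): 78 + 4 = 82
  Event 12 (return 5): 82 + 5 = 87
  Event 13 (sale 12): sell min(12,87)=12. stock: 87 - 12 = 75. total_sold = 39
  Event 14 (restock 9): 75 + 9 = 84
  Event 15 (sale 8): sell min(8,84)=8. stock: 84 - 8 = 76. total_sold = 47
  Event 16 (sale 8): sell min(8,76)=8. stock: 76 - 8 = 68. total_sold = 55
Final: stock = 68, total_sold = 55

First zero at event 4.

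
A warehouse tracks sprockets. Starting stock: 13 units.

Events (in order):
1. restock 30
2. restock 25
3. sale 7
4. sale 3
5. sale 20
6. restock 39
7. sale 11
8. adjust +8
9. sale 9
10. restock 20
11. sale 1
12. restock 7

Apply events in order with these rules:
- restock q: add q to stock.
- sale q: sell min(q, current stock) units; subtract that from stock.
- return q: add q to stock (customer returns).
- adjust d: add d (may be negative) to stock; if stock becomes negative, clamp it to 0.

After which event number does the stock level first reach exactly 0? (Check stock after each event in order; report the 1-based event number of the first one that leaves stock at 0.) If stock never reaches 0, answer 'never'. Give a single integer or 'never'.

Processing events:
Start: stock = 13
  Event 1 (restock 30): 13 + 30 = 43
  Event 2 (restock 25): 43 + 25 = 68
  Event 3 (sale 7): sell min(7,68)=7. stock: 68 - 7 = 61. total_sold = 7
  Event 4 (sale 3): sell min(3,61)=3. stock: 61 - 3 = 58. total_sold = 10
  Event 5 (sale 20): sell min(20,58)=20. stock: 58 - 20 = 38. total_sold = 30
  Event 6 (restock 39): 38 + 39 = 77
  Event 7 (sale 11): sell min(11,77)=11. stock: 77 - 11 = 66. total_sold = 41
  Event 8 (adjust +8): 66 + 8 = 74
  Event 9 (sale 9): sell min(9,74)=9. stock: 74 - 9 = 65. total_sold = 50
  Event 10 (restock 20): 65 + 20 = 85
  Event 11 (sale 1): sell min(1,85)=1. stock: 85 - 1 = 84. total_sold = 51
  Event 12 (restock 7): 84 + 7 = 91
Final: stock = 91, total_sold = 51

Stock never reaches 0.

Answer: never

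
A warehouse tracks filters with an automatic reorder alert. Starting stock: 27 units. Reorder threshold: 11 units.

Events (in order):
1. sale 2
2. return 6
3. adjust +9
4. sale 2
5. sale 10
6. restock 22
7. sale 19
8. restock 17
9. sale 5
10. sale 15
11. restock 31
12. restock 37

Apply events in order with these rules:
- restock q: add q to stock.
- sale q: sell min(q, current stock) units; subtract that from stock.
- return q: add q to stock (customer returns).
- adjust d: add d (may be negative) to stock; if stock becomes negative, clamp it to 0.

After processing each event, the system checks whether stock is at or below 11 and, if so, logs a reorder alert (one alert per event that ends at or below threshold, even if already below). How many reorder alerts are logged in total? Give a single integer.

Processing events:
Start: stock = 27
  Event 1 (sale 2): sell min(2,27)=2. stock: 27 - 2 = 25. total_sold = 2
  Event 2 (return 6): 25 + 6 = 31
  Event 3 (adjust +9): 31 + 9 = 40
  Event 4 (sale 2): sell min(2,40)=2. stock: 40 - 2 = 38. total_sold = 4
  Event 5 (sale 10): sell min(10,38)=10. stock: 38 - 10 = 28. total_sold = 14
  Event 6 (restock 22): 28 + 22 = 50
  Event 7 (sale 19): sell min(19,50)=19. stock: 50 - 19 = 31. total_sold = 33
  Event 8 (restock 17): 31 + 17 = 48
  Event 9 (sale 5): sell min(5,48)=5. stock: 48 - 5 = 43. total_sold = 38
  Event 10 (sale 15): sell min(15,43)=15. stock: 43 - 15 = 28. total_sold = 53
  Event 11 (restock 31): 28 + 31 = 59
  Event 12 (restock 37): 59 + 37 = 96
Final: stock = 96, total_sold = 53

Checking against threshold 11:
  After event 1: stock=25 > 11
  After event 2: stock=31 > 11
  After event 3: stock=40 > 11
  After event 4: stock=38 > 11
  After event 5: stock=28 > 11
  After event 6: stock=50 > 11
  After event 7: stock=31 > 11
  After event 8: stock=48 > 11
  After event 9: stock=43 > 11
  After event 10: stock=28 > 11
  After event 11: stock=59 > 11
  After event 12: stock=96 > 11
Alert events: []. Count = 0

Answer: 0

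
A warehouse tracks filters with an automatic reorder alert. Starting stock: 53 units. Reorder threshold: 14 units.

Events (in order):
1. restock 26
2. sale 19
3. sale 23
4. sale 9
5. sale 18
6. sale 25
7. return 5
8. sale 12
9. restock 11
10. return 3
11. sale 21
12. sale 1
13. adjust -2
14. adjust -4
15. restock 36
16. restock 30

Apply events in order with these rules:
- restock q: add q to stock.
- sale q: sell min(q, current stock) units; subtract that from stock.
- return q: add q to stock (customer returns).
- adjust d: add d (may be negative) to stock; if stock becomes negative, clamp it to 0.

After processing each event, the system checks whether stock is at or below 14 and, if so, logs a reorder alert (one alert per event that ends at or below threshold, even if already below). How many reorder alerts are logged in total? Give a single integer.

Processing events:
Start: stock = 53
  Event 1 (restock 26): 53 + 26 = 79
  Event 2 (sale 19): sell min(19,79)=19. stock: 79 - 19 = 60. total_sold = 19
  Event 3 (sale 23): sell min(23,60)=23. stock: 60 - 23 = 37. total_sold = 42
  Event 4 (sale 9): sell min(9,37)=9. stock: 37 - 9 = 28. total_sold = 51
  Event 5 (sale 18): sell min(18,28)=18. stock: 28 - 18 = 10. total_sold = 69
  Event 6 (sale 25): sell min(25,10)=10. stock: 10 - 10 = 0. total_sold = 79
  Event 7 (return 5): 0 + 5 = 5
  Event 8 (sale 12): sell min(12,5)=5. stock: 5 - 5 = 0. total_sold = 84
  Event 9 (restock 11): 0 + 11 = 11
  Event 10 (return 3): 11 + 3 = 14
  Event 11 (sale 21): sell min(21,14)=14. stock: 14 - 14 = 0. total_sold = 98
  Event 12 (sale 1): sell min(1,0)=0. stock: 0 - 0 = 0. total_sold = 98
  Event 13 (adjust -2): 0 + -2 = 0 (clamped to 0)
  Event 14 (adjust -4): 0 + -4 = 0 (clamped to 0)
  Event 15 (restock 36): 0 + 36 = 36
  Event 16 (restock 30): 36 + 30 = 66
Final: stock = 66, total_sold = 98

Checking against threshold 14:
  After event 1: stock=79 > 14
  After event 2: stock=60 > 14
  After event 3: stock=37 > 14
  After event 4: stock=28 > 14
  After event 5: stock=10 <= 14 -> ALERT
  After event 6: stock=0 <= 14 -> ALERT
  After event 7: stock=5 <= 14 -> ALERT
  After event 8: stock=0 <= 14 -> ALERT
  After event 9: stock=11 <= 14 -> ALERT
  After event 10: stock=14 <= 14 -> ALERT
  After event 11: stock=0 <= 14 -> ALERT
  After event 12: stock=0 <= 14 -> ALERT
  After event 13: stock=0 <= 14 -> ALERT
  After event 14: stock=0 <= 14 -> ALERT
  After event 15: stock=36 > 14
  After event 16: stock=66 > 14
Alert events: [5, 6, 7, 8, 9, 10, 11, 12, 13, 14]. Count = 10

Answer: 10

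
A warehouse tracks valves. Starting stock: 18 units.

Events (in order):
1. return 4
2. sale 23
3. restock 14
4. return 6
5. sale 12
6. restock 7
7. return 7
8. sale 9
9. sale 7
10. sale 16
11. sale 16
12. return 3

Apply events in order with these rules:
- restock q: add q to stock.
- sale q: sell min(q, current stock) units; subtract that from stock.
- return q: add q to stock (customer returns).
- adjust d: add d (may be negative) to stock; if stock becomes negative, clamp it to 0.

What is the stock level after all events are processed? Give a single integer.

Processing events:
Start: stock = 18
  Event 1 (return 4): 18 + 4 = 22
  Event 2 (sale 23): sell min(23,22)=22. stock: 22 - 22 = 0. total_sold = 22
  Event 3 (restock 14): 0 + 14 = 14
  Event 4 (return 6): 14 + 6 = 20
  Event 5 (sale 12): sell min(12,20)=12. stock: 20 - 12 = 8. total_sold = 34
  Event 6 (restock 7): 8 + 7 = 15
  Event 7 (return 7): 15 + 7 = 22
  Event 8 (sale 9): sell min(9,22)=9. stock: 22 - 9 = 13. total_sold = 43
  Event 9 (sale 7): sell min(7,13)=7. stock: 13 - 7 = 6. total_sold = 50
  Event 10 (sale 16): sell min(16,6)=6. stock: 6 - 6 = 0. total_sold = 56
  Event 11 (sale 16): sell min(16,0)=0. stock: 0 - 0 = 0. total_sold = 56
  Event 12 (return 3): 0 + 3 = 3
Final: stock = 3, total_sold = 56

Answer: 3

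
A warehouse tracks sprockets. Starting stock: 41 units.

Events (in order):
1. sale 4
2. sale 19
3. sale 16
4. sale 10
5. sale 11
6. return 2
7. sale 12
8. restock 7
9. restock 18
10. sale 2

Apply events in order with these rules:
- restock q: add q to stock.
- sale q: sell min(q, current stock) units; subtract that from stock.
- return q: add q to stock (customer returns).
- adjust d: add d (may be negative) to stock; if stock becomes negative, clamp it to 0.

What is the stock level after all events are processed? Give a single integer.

Processing events:
Start: stock = 41
  Event 1 (sale 4): sell min(4,41)=4. stock: 41 - 4 = 37. total_sold = 4
  Event 2 (sale 19): sell min(19,37)=19. stock: 37 - 19 = 18. total_sold = 23
  Event 3 (sale 16): sell min(16,18)=16. stock: 18 - 16 = 2. total_sold = 39
  Event 4 (sale 10): sell min(10,2)=2. stock: 2 - 2 = 0. total_sold = 41
  Event 5 (sale 11): sell min(11,0)=0. stock: 0 - 0 = 0. total_sold = 41
  Event 6 (return 2): 0 + 2 = 2
  Event 7 (sale 12): sell min(12,2)=2. stock: 2 - 2 = 0. total_sold = 43
  Event 8 (restock 7): 0 + 7 = 7
  Event 9 (restock 18): 7 + 18 = 25
  Event 10 (sale 2): sell min(2,25)=2. stock: 25 - 2 = 23. total_sold = 45
Final: stock = 23, total_sold = 45

Answer: 23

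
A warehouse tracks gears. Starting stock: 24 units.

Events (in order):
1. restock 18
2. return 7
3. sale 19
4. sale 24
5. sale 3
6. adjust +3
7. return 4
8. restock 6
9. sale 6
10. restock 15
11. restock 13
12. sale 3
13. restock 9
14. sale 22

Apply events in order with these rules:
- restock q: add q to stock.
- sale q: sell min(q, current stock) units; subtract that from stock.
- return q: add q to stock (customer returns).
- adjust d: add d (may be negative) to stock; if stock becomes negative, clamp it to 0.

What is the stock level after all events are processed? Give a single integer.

Answer: 22

Derivation:
Processing events:
Start: stock = 24
  Event 1 (restock 18): 24 + 18 = 42
  Event 2 (return 7): 42 + 7 = 49
  Event 3 (sale 19): sell min(19,49)=19. stock: 49 - 19 = 30. total_sold = 19
  Event 4 (sale 24): sell min(24,30)=24. stock: 30 - 24 = 6. total_sold = 43
  Event 5 (sale 3): sell min(3,6)=3. stock: 6 - 3 = 3. total_sold = 46
  Event 6 (adjust +3): 3 + 3 = 6
  Event 7 (return 4): 6 + 4 = 10
  Event 8 (restock 6): 10 + 6 = 16
  Event 9 (sale 6): sell min(6,16)=6. stock: 16 - 6 = 10. total_sold = 52
  Event 10 (restock 15): 10 + 15 = 25
  Event 11 (restock 13): 25 + 13 = 38
  Event 12 (sale 3): sell min(3,38)=3. stock: 38 - 3 = 35. total_sold = 55
  Event 13 (restock 9): 35 + 9 = 44
  Event 14 (sale 22): sell min(22,44)=22. stock: 44 - 22 = 22. total_sold = 77
Final: stock = 22, total_sold = 77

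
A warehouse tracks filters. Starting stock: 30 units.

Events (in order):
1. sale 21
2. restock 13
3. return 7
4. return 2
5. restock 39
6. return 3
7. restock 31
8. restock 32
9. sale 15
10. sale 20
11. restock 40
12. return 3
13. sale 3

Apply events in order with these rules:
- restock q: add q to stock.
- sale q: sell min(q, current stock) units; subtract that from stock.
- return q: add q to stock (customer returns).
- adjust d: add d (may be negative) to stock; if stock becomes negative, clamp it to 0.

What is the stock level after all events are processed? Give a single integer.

Processing events:
Start: stock = 30
  Event 1 (sale 21): sell min(21,30)=21. stock: 30 - 21 = 9. total_sold = 21
  Event 2 (restock 13): 9 + 13 = 22
  Event 3 (return 7): 22 + 7 = 29
  Event 4 (return 2): 29 + 2 = 31
  Event 5 (restock 39): 31 + 39 = 70
  Event 6 (return 3): 70 + 3 = 73
  Event 7 (restock 31): 73 + 31 = 104
  Event 8 (restock 32): 104 + 32 = 136
  Event 9 (sale 15): sell min(15,136)=15. stock: 136 - 15 = 121. total_sold = 36
  Event 10 (sale 20): sell min(20,121)=20. stock: 121 - 20 = 101. total_sold = 56
  Event 11 (restock 40): 101 + 40 = 141
  Event 12 (return 3): 141 + 3 = 144
  Event 13 (sale 3): sell min(3,144)=3. stock: 144 - 3 = 141. total_sold = 59
Final: stock = 141, total_sold = 59

Answer: 141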